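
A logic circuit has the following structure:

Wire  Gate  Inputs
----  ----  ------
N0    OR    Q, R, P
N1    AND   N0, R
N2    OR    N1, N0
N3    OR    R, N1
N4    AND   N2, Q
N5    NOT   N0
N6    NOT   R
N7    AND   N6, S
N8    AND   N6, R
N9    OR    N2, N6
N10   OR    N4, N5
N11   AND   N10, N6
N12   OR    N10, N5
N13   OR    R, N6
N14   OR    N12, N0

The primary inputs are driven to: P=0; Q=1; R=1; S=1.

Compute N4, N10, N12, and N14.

N0 = Q OR R OR P = 1 OR 1 OR 0 = 1
N1 = N0 AND R = 1 AND 1 = 1
N2 = N1 OR N0 = 1 OR 1 = 1
N4 = N2 AND Q = 1 AND 1 = 1
N5 = NOT N0 = NOT 1 = 0
N10 = N4 OR N5 = 1 OR 0 = 1
N12 = N10 OR N5 = 1 OR 0 = 1
N14 = N12 OR N0 = 1 OR 1 = 1

N4 = 1; N10 = 1; N12 = 1; N14 = 1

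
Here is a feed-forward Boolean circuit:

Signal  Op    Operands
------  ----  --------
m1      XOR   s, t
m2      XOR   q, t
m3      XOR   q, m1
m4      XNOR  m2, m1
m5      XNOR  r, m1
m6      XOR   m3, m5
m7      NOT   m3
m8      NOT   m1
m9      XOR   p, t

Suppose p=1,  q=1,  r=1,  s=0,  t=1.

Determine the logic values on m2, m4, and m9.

m2 = 0, m4 = 0, m9 = 0

m1 = s XOR t = 0 XOR 1 = 1
m2 = q XOR t = 1 XOR 1 = 0
m4 = m2 XNOR m1 = 0 XNOR 1 = 0
m9 = p XOR t = 1 XOR 1 = 0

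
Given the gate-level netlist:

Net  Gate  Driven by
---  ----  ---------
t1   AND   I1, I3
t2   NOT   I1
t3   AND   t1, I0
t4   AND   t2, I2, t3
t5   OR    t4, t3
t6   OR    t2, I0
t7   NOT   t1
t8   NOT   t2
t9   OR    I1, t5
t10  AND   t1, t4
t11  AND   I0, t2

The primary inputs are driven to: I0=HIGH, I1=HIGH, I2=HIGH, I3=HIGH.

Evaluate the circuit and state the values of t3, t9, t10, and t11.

t1 = I1 AND I3 = HIGH AND HIGH = HIGH
t2 = NOT I1 = NOT HIGH = LOW
t3 = t1 AND I0 = HIGH AND HIGH = HIGH
t4 = t2 AND I2 AND t3 = LOW AND HIGH AND HIGH = LOW
t5 = t4 OR t3 = LOW OR HIGH = HIGH
t9 = I1 OR t5 = HIGH OR HIGH = HIGH
t10 = t1 AND t4 = HIGH AND LOW = LOW
t11 = I0 AND t2 = HIGH AND LOW = LOW

t3 = HIGH  t9 = HIGH  t10 = LOW  t11 = LOW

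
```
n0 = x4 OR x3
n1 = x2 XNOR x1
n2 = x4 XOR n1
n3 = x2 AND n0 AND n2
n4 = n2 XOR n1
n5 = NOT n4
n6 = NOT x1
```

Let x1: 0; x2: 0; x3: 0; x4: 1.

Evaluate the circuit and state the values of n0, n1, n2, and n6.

n0 = 1, n1 = 1, n2 = 0, n6 = 1

n0 = x4 OR x3 = 1 OR 0 = 1
n1 = x2 XNOR x1 = 0 XNOR 0 = 1
n2 = x4 XOR n1 = 1 XOR 1 = 0
n6 = NOT x1 = NOT 0 = 1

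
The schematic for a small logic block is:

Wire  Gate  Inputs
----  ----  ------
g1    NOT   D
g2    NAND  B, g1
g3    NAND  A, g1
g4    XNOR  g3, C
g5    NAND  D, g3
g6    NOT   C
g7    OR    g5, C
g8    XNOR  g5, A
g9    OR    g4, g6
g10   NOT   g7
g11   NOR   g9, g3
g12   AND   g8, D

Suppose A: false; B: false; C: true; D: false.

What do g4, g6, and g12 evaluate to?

g4 = true; g6 = false; g12 = false

g1 = NOT D = NOT false = true
g3 = A NAND g1 = false NAND true = true
g4 = g3 XNOR C = true XNOR true = true
g5 = D NAND g3 = false NAND true = true
g6 = NOT C = NOT true = false
g8 = g5 XNOR A = true XNOR false = false
g12 = g8 AND D = false AND false = false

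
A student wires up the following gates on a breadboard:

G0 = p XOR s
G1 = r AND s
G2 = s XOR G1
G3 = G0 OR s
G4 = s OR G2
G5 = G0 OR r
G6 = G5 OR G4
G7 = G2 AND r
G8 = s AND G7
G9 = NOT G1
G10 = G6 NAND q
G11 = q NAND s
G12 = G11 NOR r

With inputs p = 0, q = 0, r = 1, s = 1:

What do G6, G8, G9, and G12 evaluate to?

G6 = 1, G8 = 0, G9 = 0, G12 = 0

G0 = p XOR s = 0 XOR 1 = 1
G1 = r AND s = 1 AND 1 = 1
G2 = s XOR G1 = 1 XOR 1 = 0
G4 = s OR G2 = 1 OR 0 = 1
G5 = G0 OR r = 1 OR 1 = 1
G6 = G5 OR G4 = 1 OR 1 = 1
G7 = G2 AND r = 0 AND 1 = 0
G8 = s AND G7 = 1 AND 0 = 0
G9 = NOT G1 = NOT 1 = 0
G11 = q NAND s = 0 NAND 1 = 1
G12 = G11 NOR r = 1 NOR 1 = 0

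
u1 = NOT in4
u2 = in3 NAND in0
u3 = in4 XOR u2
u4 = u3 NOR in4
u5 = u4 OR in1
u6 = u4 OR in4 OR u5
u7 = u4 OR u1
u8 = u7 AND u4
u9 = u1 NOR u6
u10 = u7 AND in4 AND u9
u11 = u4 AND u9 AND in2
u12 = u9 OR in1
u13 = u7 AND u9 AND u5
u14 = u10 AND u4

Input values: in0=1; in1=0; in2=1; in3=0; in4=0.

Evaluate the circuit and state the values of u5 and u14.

u1 = NOT in4 = NOT 0 = 1
u2 = in3 NAND in0 = 0 NAND 1 = 1
u3 = in4 XOR u2 = 0 XOR 1 = 1
u4 = u3 NOR in4 = 1 NOR 0 = 0
u5 = u4 OR in1 = 0 OR 0 = 0
u6 = u4 OR in4 OR u5 = 0 OR 0 OR 0 = 0
u7 = u4 OR u1 = 0 OR 1 = 1
u9 = u1 NOR u6 = 1 NOR 0 = 0
u10 = u7 AND in4 AND u9 = 1 AND 0 AND 0 = 0
u14 = u10 AND u4 = 0 AND 0 = 0

u5 = 0, u14 = 0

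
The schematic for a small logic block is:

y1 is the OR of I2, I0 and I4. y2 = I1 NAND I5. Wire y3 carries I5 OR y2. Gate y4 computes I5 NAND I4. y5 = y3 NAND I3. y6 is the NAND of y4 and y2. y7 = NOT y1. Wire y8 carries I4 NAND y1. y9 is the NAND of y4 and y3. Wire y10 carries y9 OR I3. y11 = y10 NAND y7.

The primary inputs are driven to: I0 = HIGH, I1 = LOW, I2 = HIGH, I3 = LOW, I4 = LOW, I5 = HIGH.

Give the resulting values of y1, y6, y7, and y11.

y1 = I2 OR I0 OR I4 = HIGH OR HIGH OR LOW = HIGH
y2 = I1 NAND I5 = LOW NAND HIGH = HIGH
y3 = I5 OR y2 = HIGH OR HIGH = HIGH
y4 = I5 NAND I4 = HIGH NAND LOW = HIGH
y6 = y4 NAND y2 = HIGH NAND HIGH = LOW
y7 = NOT y1 = NOT HIGH = LOW
y9 = y4 NAND y3 = HIGH NAND HIGH = LOW
y10 = y9 OR I3 = LOW OR LOW = LOW
y11 = y10 NAND y7 = LOW NAND LOW = HIGH

y1 = HIGH  y6 = LOW  y7 = LOW  y11 = HIGH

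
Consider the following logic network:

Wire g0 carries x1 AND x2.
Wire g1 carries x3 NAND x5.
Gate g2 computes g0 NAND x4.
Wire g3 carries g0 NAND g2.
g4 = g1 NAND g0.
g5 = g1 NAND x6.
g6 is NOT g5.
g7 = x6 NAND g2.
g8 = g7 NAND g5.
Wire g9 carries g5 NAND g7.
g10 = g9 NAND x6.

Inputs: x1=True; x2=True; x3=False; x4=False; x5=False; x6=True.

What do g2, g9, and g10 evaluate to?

g0 = x1 AND x2 = True AND True = True
g1 = x3 NAND x5 = False NAND False = True
g2 = g0 NAND x4 = True NAND False = True
g5 = g1 NAND x6 = True NAND True = False
g7 = x6 NAND g2 = True NAND True = False
g9 = g5 NAND g7 = False NAND False = True
g10 = g9 NAND x6 = True NAND True = False

g2 = True, g9 = True, g10 = False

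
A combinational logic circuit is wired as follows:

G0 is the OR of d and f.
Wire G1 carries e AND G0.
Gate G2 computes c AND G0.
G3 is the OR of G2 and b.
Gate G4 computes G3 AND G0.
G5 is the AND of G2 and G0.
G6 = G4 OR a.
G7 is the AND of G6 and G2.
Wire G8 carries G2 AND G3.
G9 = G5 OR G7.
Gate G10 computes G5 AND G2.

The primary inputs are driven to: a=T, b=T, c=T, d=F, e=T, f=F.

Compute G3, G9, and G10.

G3 = T; G9 = F; G10 = F

G0 = d OR f = F OR F = F
G2 = c AND G0 = T AND F = F
G3 = G2 OR b = F OR T = T
G4 = G3 AND G0 = T AND F = F
G5 = G2 AND G0 = F AND F = F
G6 = G4 OR a = F OR T = T
G7 = G6 AND G2 = T AND F = F
G9 = G5 OR G7 = F OR F = F
G10 = G5 AND G2 = F AND F = F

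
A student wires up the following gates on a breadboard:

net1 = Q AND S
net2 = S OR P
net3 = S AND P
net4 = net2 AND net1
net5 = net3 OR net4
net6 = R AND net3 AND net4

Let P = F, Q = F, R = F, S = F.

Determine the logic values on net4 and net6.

net1 = Q AND S = F AND F = F
net2 = S OR P = F OR F = F
net3 = S AND P = F AND F = F
net4 = net2 AND net1 = F AND F = F
net6 = R AND net3 AND net4 = F AND F AND F = F

net4 = F, net6 = F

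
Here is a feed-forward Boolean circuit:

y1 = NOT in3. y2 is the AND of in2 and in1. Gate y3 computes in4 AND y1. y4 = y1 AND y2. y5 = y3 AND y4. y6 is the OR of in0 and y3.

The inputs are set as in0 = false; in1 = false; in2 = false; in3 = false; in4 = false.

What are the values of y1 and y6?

y1 = true, y6 = false

y1 = NOT in3 = NOT false = true
y3 = in4 AND y1 = false AND true = false
y6 = in0 OR y3 = false OR false = false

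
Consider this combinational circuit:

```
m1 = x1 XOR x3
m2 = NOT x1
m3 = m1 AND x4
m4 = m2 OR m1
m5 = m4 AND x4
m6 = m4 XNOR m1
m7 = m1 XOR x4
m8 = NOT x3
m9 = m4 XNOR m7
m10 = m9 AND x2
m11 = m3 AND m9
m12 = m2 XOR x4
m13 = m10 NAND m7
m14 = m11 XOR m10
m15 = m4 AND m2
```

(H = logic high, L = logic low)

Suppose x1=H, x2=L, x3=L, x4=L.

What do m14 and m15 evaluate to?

m1 = x1 XOR x3 = H XOR L = H
m2 = NOT x1 = NOT H = L
m3 = m1 AND x4 = H AND L = L
m4 = m2 OR m1 = L OR H = H
m7 = m1 XOR x4 = H XOR L = H
m9 = m4 XNOR m7 = H XNOR H = H
m10 = m9 AND x2 = H AND L = L
m11 = m3 AND m9 = L AND H = L
m14 = m11 XOR m10 = L XOR L = L
m15 = m4 AND m2 = H AND L = L

m14 = L  m15 = L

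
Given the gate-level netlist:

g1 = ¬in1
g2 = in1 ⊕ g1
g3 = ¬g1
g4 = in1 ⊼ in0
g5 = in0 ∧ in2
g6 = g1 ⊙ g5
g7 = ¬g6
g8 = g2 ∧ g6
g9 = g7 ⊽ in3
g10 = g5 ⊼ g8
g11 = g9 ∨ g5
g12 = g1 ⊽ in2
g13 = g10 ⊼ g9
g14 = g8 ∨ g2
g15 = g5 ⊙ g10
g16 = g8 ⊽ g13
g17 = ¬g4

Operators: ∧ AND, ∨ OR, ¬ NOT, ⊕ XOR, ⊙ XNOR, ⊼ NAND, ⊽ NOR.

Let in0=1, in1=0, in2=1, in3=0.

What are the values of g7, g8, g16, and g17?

g7 = 0  g8 = 1  g16 = 0  g17 = 0

g1 = NOT in1 = NOT 0 = 1
g2 = in1 XOR g1 = 0 XOR 1 = 1
g4 = in1 NAND in0 = 0 NAND 1 = 1
g5 = in0 AND in2 = 1 AND 1 = 1
g6 = g1 XNOR g5 = 1 XNOR 1 = 1
g7 = NOT g6 = NOT 1 = 0
g8 = g2 AND g6 = 1 AND 1 = 1
g9 = g7 NOR in3 = 0 NOR 0 = 1
g10 = g5 NAND g8 = 1 NAND 1 = 0
g13 = g10 NAND g9 = 0 NAND 1 = 1
g16 = g8 NOR g13 = 1 NOR 1 = 0
g17 = NOT g4 = NOT 1 = 0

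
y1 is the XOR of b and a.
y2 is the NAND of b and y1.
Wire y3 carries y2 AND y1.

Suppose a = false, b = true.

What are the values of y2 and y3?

y2 = false; y3 = false

y1 = b XOR a = true XOR false = true
y2 = b NAND y1 = true NAND true = false
y3 = y2 AND y1 = false AND true = false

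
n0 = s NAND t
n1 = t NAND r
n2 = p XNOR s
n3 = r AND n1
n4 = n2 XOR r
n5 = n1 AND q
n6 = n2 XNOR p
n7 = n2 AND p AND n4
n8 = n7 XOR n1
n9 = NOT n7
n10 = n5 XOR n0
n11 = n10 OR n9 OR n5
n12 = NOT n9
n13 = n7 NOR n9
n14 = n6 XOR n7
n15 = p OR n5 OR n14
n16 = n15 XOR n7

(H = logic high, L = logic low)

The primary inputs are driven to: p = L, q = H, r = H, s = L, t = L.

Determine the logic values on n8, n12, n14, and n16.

n8 = H; n12 = L; n14 = L; n16 = H

n1 = t NAND r = L NAND H = H
n2 = p XNOR s = L XNOR L = H
n4 = n2 XOR r = H XOR H = L
n5 = n1 AND q = H AND H = H
n6 = n2 XNOR p = H XNOR L = L
n7 = n2 AND p AND n4 = H AND L AND L = L
n8 = n7 XOR n1 = L XOR H = H
n9 = NOT n7 = NOT L = H
n12 = NOT n9 = NOT H = L
n14 = n6 XOR n7 = L XOR L = L
n15 = p OR n5 OR n14 = L OR H OR L = H
n16 = n15 XOR n7 = H XOR L = H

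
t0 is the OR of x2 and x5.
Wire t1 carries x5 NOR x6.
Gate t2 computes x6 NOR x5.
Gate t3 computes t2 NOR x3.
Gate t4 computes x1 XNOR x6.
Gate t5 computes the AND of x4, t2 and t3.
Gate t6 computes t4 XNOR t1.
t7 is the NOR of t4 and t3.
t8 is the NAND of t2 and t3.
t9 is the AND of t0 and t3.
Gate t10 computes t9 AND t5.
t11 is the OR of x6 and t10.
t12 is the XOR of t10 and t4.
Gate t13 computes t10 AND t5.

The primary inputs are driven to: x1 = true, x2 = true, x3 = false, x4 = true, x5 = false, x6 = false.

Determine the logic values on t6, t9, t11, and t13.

t0 = x2 OR x5 = true OR false = true
t1 = x5 NOR x6 = false NOR false = true
t2 = x6 NOR x5 = false NOR false = true
t3 = t2 NOR x3 = true NOR false = false
t4 = x1 XNOR x6 = true XNOR false = false
t5 = x4 AND t2 AND t3 = true AND true AND false = false
t6 = t4 XNOR t1 = false XNOR true = false
t9 = t0 AND t3 = true AND false = false
t10 = t9 AND t5 = false AND false = false
t11 = x6 OR t10 = false OR false = false
t13 = t10 AND t5 = false AND false = false

t6 = false, t9 = false, t11 = false, t13 = false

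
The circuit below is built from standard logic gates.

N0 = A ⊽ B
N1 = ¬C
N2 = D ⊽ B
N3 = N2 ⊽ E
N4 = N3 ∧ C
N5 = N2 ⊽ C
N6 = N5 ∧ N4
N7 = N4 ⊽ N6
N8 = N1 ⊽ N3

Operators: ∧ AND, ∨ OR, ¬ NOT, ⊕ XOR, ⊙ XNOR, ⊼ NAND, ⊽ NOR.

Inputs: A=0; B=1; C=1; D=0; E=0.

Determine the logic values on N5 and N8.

N5 = 0, N8 = 0

N1 = NOT C = NOT 1 = 0
N2 = D NOR B = 0 NOR 1 = 0
N3 = N2 NOR E = 0 NOR 0 = 1
N5 = N2 NOR C = 0 NOR 1 = 0
N8 = N1 NOR N3 = 0 NOR 1 = 0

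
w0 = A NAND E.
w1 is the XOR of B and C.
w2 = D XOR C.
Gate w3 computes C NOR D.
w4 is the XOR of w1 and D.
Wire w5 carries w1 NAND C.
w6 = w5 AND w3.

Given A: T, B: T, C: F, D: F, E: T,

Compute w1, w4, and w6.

w1 = B XOR C = T XOR F = T
w3 = C NOR D = F NOR F = T
w4 = w1 XOR D = T XOR F = T
w5 = w1 NAND C = T NAND F = T
w6 = w5 AND w3 = T AND T = T

w1 = T  w4 = T  w6 = T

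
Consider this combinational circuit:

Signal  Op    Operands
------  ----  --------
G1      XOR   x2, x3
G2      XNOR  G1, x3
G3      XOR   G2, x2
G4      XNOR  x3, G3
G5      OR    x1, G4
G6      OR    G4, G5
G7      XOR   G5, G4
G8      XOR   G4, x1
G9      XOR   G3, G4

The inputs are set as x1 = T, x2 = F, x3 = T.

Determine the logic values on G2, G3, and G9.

G1 = x2 XOR x3 = F XOR T = T
G2 = G1 XNOR x3 = T XNOR T = T
G3 = G2 XOR x2 = T XOR F = T
G4 = x3 XNOR G3 = T XNOR T = T
G9 = G3 XOR G4 = T XOR T = F

G2 = T; G3 = T; G9 = F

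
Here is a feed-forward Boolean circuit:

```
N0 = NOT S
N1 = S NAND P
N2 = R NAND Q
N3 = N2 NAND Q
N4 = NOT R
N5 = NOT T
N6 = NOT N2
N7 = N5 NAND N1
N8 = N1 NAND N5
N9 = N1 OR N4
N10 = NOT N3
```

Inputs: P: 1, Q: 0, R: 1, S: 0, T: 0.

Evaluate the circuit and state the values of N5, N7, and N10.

N5 = 1, N7 = 0, N10 = 0

N1 = S NAND P = 0 NAND 1 = 1
N2 = R NAND Q = 1 NAND 0 = 1
N3 = N2 NAND Q = 1 NAND 0 = 1
N5 = NOT T = NOT 0 = 1
N7 = N5 NAND N1 = 1 NAND 1 = 0
N10 = NOT N3 = NOT 1 = 0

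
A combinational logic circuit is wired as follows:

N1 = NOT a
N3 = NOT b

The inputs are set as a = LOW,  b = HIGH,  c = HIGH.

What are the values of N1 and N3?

N1 = HIGH; N3 = LOW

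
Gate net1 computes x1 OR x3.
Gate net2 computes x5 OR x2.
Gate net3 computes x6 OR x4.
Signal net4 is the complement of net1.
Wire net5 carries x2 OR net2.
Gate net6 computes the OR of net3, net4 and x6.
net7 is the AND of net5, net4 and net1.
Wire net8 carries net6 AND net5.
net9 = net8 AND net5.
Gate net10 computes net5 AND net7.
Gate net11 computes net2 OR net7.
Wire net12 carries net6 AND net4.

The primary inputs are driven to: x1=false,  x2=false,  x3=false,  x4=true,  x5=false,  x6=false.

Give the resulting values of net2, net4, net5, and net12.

net1 = x1 OR x3 = false OR false = false
net2 = x5 OR x2 = false OR false = false
net3 = x6 OR x4 = false OR true = true
net4 = NOT net1 = NOT false = true
net5 = x2 OR net2 = false OR false = false
net6 = net3 OR net4 OR x6 = true OR true OR false = true
net12 = net6 AND net4 = true AND true = true

net2 = false, net4 = true, net5 = false, net12 = true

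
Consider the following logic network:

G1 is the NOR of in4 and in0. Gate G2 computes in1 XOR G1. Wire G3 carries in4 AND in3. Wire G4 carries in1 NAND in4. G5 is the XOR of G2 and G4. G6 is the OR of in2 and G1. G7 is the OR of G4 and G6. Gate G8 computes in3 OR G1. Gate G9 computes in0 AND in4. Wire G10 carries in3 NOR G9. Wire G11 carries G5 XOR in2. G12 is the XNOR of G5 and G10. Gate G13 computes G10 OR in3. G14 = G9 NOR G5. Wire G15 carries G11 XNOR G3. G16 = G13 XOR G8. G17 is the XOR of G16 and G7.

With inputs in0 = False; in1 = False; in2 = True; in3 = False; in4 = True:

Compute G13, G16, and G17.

G1 = in4 NOR in0 = True NOR False = False
G4 = in1 NAND in4 = False NAND True = True
G6 = in2 OR G1 = True OR False = True
G7 = G4 OR G6 = True OR True = True
G8 = in3 OR G1 = False OR False = False
G9 = in0 AND in4 = False AND True = False
G10 = in3 NOR G9 = False NOR False = True
G13 = G10 OR in3 = True OR False = True
G16 = G13 XOR G8 = True XOR False = True
G17 = G16 XOR G7 = True XOR True = False

G13 = True; G16 = True; G17 = False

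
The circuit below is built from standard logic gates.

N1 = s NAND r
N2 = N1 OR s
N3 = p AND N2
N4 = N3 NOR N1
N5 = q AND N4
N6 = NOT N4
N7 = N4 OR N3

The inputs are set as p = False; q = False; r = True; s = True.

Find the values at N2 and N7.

N2 = True, N7 = True

N1 = s NAND r = True NAND True = False
N2 = N1 OR s = False OR True = True
N3 = p AND N2 = False AND True = False
N4 = N3 NOR N1 = False NOR False = True
N7 = N4 OR N3 = True OR False = True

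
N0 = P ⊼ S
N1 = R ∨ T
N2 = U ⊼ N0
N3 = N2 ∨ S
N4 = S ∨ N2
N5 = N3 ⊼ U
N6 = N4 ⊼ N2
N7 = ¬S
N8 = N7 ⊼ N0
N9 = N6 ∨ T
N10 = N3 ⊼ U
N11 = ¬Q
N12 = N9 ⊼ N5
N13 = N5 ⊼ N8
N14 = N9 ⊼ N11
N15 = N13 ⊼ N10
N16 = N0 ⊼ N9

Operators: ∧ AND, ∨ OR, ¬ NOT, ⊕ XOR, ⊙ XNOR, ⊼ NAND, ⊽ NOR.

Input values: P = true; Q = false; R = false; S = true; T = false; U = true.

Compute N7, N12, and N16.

N0 = P NAND S = true NAND true = false
N2 = U NAND N0 = true NAND false = true
N3 = N2 OR S = true OR true = true
N4 = S OR N2 = true OR true = true
N5 = N3 NAND U = true NAND true = false
N6 = N4 NAND N2 = true NAND true = false
N7 = NOT S = NOT true = false
N9 = N6 OR T = false OR false = false
N12 = N9 NAND N5 = false NAND false = true
N16 = N0 NAND N9 = false NAND false = true

N7 = false, N12 = true, N16 = true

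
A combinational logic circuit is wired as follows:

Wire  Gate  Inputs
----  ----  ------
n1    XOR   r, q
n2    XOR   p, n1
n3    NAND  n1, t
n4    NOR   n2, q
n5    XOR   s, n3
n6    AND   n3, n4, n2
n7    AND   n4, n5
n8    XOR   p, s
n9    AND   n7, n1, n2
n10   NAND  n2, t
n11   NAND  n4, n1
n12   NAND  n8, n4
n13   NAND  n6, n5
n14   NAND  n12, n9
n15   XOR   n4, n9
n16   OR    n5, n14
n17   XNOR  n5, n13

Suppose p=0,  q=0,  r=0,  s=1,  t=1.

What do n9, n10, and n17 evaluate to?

n9 = 0, n10 = 1, n17 = 0

n1 = r XOR q = 0 XOR 0 = 0
n2 = p XOR n1 = 0 XOR 0 = 0
n3 = n1 NAND t = 0 NAND 1 = 1
n4 = n2 NOR q = 0 NOR 0 = 1
n5 = s XOR n3 = 1 XOR 1 = 0
n6 = n3 AND n4 AND n2 = 1 AND 1 AND 0 = 0
n7 = n4 AND n5 = 1 AND 0 = 0
n9 = n7 AND n1 AND n2 = 0 AND 0 AND 0 = 0
n10 = n2 NAND t = 0 NAND 1 = 1
n13 = n6 NAND n5 = 0 NAND 0 = 1
n17 = n5 XNOR n13 = 0 XNOR 1 = 0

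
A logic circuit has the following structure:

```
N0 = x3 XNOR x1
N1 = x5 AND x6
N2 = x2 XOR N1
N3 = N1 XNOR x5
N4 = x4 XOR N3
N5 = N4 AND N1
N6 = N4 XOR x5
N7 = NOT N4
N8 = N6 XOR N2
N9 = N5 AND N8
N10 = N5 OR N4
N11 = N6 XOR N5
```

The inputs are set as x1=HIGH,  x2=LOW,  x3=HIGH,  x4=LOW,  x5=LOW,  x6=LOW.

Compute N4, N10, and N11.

N4 = HIGH  N10 = HIGH  N11 = HIGH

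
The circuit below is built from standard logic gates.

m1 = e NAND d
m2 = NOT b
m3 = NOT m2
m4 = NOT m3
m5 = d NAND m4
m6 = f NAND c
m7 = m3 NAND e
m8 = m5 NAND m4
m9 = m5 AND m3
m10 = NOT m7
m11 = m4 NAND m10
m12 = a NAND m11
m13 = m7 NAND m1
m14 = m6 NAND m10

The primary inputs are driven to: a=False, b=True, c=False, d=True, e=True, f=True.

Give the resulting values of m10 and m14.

m10 = True, m14 = False

m2 = NOT b = NOT True = False
m3 = NOT m2 = NOT False = True
m6 = f NAND c = True NAND False = True
m7 = m3 NAND e = True NAND True = False
m10 = NOT m7 = NOT False = True
m14 = m6 NAND m10 = True NAND True = False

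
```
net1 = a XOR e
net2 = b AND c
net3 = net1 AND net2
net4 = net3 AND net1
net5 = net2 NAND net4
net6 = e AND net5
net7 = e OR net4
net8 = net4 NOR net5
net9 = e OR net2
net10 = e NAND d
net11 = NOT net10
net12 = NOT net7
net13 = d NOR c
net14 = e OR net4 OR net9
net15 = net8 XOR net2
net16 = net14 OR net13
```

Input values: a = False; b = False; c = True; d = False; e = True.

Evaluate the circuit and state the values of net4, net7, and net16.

net4 = False, net7 = True, net16 = True

net1 = a XOR e = False XOR True = True
net2 = b AND c = False AND True = False
net3 = net1 AND net2 = True AND False = False
net4 = net3 AND net1 = False AND True = False
net7 = e OR net4 = True OR False = True
net9 = e OR net2 = True OR False = True
net13 = d NOR c = False NOR True = False
net14 = e OR net4 OR net9 = True OR False OR True = True
net16 = net14 OR net13 = True OR False = True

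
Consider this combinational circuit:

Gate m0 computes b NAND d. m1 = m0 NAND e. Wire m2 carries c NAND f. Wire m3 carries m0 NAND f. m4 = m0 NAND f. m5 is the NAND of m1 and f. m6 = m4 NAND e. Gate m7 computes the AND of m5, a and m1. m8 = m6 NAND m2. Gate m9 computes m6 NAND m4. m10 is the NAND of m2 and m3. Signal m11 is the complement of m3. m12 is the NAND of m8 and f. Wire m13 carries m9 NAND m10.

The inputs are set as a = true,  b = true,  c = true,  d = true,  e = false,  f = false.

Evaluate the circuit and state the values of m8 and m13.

m0 = b NAND d = true NAND true = false
m2 = c NAND f = true NAND false = true
m3 = m0 NAND f = false NAND false = true
m4 = m0 NAND f = false NAND false = true
m6 = m4 NAND e = true NAND false = true
m8 = m6 NAND m2 = true NAND true = false
m9 = m6 NAND m4 = true NAND true = false
m10 = m2 NAND m3 = true NAND true = false
m13 = m9 NAND m10 = false NAND false = true

m8 = false  m13 = true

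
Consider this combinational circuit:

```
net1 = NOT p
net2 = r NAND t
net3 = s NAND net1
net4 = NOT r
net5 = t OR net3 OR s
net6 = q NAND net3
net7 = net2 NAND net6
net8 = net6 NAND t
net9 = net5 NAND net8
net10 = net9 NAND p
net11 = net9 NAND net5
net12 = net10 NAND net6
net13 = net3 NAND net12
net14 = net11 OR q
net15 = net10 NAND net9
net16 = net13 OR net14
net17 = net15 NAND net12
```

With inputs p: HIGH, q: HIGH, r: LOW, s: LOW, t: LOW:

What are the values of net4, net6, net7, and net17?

net1 = NOT p = NOT HIGH = LOW
net2 = r NAND t = LOW NAND LOW = HIGH
net3 = s NAND net1 = LOW NAND LOW = HIGH
net4 = NOT r = NOT LOW = HIGH
net5 = t OR net3 OR s = LOW OR HIGH OR LOW = HIGH
net6 = q NAND net3 = HIGH NAND HIGH = LOW
net7 = net2 NAND net6 = HIGH NAND LOW = HIGH
net8 = net6 NAND t = LOW NAND LOW = HIGH
net9 = net5 NAND net8 = HIGH NAND HIGH = LOW
net10 = net9 NAND p = LOW NAND HIGH = HIGH
net12 = net10 NAND net6 = HIGH NAND LOW = HIGH
net15 = net10 NAND net9 = HIGH NAND LOW = HIGH
net17 = net15 NAND net12 = HIGH NAND HIGH = LOW

net4 = HIGH, net6 = LOW, net7 = HIGH, net17 = LOW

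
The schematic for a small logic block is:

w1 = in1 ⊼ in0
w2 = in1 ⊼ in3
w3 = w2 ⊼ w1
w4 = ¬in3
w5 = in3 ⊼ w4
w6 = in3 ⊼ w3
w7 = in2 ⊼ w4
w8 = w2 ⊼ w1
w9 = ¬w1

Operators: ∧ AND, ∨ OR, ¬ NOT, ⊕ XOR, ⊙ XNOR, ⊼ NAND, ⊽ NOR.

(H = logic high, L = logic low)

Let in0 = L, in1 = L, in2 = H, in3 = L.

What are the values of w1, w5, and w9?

w1 = H  w5 = H  w9 = L

w1 = in1 NAND in0 = L NAND L = H
w4 = NOT in3 = NOT L = H
w5 = in3 NAND w4 = L NAND H = H
w9 = NOT w1 = NOT H = L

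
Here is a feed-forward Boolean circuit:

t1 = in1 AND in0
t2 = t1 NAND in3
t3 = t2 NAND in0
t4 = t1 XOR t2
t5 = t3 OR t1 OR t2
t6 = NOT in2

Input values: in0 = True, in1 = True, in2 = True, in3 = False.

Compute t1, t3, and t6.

t1 = in1 AND in0 = True AND True = True
t2 = t1 NAND in3 = True NAND False = True
t3 = t2 NAND in0 = True NAND True = False
t6 = NOT in2 = NOT True = False

t1 = True, t3 = False, t6 = False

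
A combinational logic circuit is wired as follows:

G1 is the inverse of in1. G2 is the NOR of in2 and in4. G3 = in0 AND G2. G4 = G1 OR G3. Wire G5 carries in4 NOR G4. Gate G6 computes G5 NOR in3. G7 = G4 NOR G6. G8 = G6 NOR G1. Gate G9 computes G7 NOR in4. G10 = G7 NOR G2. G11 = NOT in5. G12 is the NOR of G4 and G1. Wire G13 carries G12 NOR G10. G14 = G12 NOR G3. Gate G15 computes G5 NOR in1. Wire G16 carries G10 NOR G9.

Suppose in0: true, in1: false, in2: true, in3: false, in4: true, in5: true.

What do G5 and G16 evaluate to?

G5 = false, G16 = false

G1 = NOT in1 = NOT false = true
G2 = in2 NOR in4 = true NOR true = false
G3 = in0 AND G2 = true AND false = false
G4 = G1 OR G3 = true OR false = true
G5 = in4 NOR G4 = true NOR true = false
G6 = G5 NOR in3 = false NOR false = true
G7 = G4 NOR G6 = true NOR true = false
G9 = G7 NOR in4 = false NOR true = false
G10 = G7 NOR G2 = false NOR false = true
G16 = G10 NOR G9 = true NOR false = false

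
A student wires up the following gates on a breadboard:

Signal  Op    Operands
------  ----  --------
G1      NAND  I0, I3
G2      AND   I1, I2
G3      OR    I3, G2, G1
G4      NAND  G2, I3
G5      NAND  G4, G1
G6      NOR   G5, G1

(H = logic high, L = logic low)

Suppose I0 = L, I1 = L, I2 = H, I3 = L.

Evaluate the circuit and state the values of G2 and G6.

G1 = I0 NAND I3 = L NAND L = H
G2 = I1 AND I2 = L AND H = L
G4 = G2 NAND I3 = L NAND L = H
G5 = G4 NAND G1 = H NAND H = L
G6 = G5 NOR G1 = L NOR H = L

G2 = L  G6 = L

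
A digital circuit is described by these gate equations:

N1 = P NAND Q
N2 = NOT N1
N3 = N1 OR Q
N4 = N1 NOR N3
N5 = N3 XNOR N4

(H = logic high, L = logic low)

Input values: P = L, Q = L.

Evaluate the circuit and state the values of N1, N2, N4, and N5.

N1 = H, N2 = L, N4 = L, N5 = L

N1 = P NAND Q = L NAND L = H
N2 = NOT N1 = NOT H = L
N3 = N1 OR Q = H OR L = H
N4 = N1 NOR N3 = H NOR H = L
N5 = N3 XNOR N4 = H XNOR L = L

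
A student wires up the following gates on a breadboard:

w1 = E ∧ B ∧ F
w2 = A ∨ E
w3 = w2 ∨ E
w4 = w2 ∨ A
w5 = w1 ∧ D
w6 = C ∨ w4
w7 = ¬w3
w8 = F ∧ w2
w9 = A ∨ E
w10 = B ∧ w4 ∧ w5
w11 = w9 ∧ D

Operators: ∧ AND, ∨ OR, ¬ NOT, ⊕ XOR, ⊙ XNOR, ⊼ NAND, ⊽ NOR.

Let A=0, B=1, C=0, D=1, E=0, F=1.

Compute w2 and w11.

w2 = 0, w11 = 0

w2 = A OR E = 0 OR 0 = 0
w9 = A OR E = 0 OR 0 = 0
w11 = w9 AND D = 0 AND 1 = 0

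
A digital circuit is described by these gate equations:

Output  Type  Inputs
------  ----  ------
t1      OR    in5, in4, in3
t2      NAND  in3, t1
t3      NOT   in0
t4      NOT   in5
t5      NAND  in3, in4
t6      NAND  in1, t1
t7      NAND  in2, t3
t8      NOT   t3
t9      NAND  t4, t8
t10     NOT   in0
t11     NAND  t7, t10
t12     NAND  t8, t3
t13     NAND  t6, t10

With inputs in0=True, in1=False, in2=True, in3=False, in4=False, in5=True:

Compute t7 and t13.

t7 = True, t13 = True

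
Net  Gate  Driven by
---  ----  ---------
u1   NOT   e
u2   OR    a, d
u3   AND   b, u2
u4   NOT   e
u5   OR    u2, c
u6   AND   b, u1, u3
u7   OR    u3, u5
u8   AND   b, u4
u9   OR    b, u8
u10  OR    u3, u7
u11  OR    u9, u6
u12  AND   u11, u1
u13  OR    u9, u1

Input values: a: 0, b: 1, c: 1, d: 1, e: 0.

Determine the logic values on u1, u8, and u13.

u1 = NOT e = NOT 0 = 1
u4 = NOT e = NOT 0 = 1
u8 = b AND u4 = 1 AND 1 = 1
u9 = b OR u8 = 1 OR 1 = 1
u13 = u9 OR u1 = 1 OR 1 = 1

u1 = 1; u8 = 1; u13 = 1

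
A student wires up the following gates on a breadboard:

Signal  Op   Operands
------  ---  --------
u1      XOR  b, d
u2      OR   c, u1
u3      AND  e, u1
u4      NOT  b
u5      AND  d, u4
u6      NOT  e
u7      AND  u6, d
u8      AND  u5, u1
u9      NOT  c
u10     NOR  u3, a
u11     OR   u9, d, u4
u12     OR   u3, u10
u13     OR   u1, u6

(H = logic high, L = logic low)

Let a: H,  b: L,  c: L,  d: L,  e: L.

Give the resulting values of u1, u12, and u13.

u1 = L, u12 = L, u13 = H

u1 = b XOR d = L XOR L = L
u3 = e AND u1 = L AND L = L
u6 = NOT e = NOT L = H
u10 = u3 NOR a = L NOR H = L
u12 = u3 OR u10 = L OR L = L
u13 = u1 OR u6 = L OR H = H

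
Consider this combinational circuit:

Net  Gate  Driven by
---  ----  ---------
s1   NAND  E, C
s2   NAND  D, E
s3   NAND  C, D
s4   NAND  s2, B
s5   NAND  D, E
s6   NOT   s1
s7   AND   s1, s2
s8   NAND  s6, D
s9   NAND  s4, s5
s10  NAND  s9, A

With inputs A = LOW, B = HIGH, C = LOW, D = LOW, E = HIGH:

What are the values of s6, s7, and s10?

s6 = LOW; s7 = HIGH; s10 = HIGH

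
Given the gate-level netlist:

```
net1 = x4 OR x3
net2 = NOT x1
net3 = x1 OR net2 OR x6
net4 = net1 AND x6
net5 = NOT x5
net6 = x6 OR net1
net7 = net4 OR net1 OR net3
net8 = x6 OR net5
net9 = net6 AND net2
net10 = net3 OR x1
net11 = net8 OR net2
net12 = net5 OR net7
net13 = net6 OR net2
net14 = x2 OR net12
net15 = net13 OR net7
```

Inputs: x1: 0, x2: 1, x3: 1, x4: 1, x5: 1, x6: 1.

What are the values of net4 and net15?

net4 = 1, net15 = 1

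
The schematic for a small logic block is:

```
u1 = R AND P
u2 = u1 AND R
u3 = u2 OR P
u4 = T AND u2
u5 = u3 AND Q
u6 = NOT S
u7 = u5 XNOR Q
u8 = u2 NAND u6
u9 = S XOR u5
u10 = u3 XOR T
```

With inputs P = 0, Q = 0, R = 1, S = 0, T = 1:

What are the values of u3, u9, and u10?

u1 = R AND P = 1 AND 0 = 0
u2 = u1 AND R = 0 AND 1 = 0
u3 = u2 OR P = 0 OR 0 = 0
u5 = u3 AND Q = 0 AND 0 = 0
u9 = S XOR u5 = 0 XOR 0 = 0
u10 = u3 XOR T = 0 XOR 1 = 1

u3 = 0; u9 = 0; u10 = 1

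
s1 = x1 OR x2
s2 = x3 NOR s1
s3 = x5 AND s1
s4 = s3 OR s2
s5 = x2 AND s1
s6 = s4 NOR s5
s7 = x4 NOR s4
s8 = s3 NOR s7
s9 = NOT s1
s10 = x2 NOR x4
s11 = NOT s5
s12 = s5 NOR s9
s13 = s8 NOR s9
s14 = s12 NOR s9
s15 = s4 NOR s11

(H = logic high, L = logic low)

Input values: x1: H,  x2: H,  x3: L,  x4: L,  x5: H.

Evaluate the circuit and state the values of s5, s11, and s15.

s1 = x1 OR x2 = H OR H = H
s2 = x3 NOR s1 = L NOR H = L
s3 = x5 AND s1 = H AND H = H
s4 = s3 OR s2 = H OR L = H
s5 = x2 AND s1 = H AND H = H
s11 = NOT s5 = NOT H = L
s15 = s4 NOR s11 = H NOR L = L

s5 = H, s11 = L, s15 = L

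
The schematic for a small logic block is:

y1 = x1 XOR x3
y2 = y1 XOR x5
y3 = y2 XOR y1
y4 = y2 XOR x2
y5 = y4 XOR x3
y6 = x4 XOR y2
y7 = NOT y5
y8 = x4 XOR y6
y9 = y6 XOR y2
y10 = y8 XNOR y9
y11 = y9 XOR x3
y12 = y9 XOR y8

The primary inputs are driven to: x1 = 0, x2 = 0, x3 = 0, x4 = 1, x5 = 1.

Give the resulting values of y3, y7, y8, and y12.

y3 = 1, y7 = 0, y8 = 1, y12 = 0

y1 = x1 XOR x3 = 0 XOR 0 = 0
y2 = y1 XOR x5 = 0 XOR 1 = 1
y3 = y2 XOR y1 = 1 XOR 0 = 1
y4 = y2 XOR x2 = 1 XOR 0 = 1
y5 = y4 XOR x3 = 1 XOR 0 = 1
y6 = x4 XOR y2 = 1 XOR 1 = 0
y7 = NOT y5 = NOT 1 = 0
y8 = x4 XOR y6 = 1 XOR 0 = 1
y9 = y6 XOR y2 = 0 XOR 1 = 1
y12 = y9 XOR y8 = 1 XOR 1 = 0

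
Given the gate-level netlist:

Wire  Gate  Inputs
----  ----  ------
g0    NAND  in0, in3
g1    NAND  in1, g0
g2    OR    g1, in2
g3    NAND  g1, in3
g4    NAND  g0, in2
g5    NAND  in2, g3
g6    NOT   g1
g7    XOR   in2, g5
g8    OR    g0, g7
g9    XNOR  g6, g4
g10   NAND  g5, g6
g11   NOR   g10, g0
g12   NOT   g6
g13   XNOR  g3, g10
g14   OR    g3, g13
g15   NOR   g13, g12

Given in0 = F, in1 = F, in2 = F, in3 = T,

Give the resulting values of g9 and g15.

g0 = in0 NAND in3 = F NAND T = T
g1 = in1 NAND g0 = F NAND T = T
g3 = g1 NAND in3 = T NAND T = F
g4 = g0 NAND in2 = T NAND F = T
g5 = in2 NAND g3 = F NAND F = T
g6 = NOT g1 = NOT T = F
g9 = g6 XNOR g4 = F XNOR T = F
g10 = g5 NAND g6 = T NAND F = T
g12 = NOT g6 = NOT F = T
g13 = g3 XNOR g10 = F XNOR T = F
g15 = g13 NOR g12 = F NOR T = F

g9 = F, g15 = F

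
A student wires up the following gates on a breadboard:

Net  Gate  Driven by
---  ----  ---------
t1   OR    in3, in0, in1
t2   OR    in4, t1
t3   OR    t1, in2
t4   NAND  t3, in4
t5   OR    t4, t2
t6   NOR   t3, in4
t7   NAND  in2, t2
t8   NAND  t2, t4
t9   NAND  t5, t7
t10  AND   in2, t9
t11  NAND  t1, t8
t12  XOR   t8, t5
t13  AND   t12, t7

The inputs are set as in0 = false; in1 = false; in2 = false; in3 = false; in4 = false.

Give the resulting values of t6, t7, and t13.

t1 = in3 OR in0 OR in1 = false OR false OR false = false
t2 = in4 OR t1 = false OR false = false
t3 = t1 OR in2 = false OR false = false
t4 = t3 NAND in4 = false NAND false = true
t5 = t4 OR t2 = true OR false = true
t6 = t3 NOR in4 = false NOR false = true
t7 = in2 NAND t2 = false NAND false = true
t8 = t2 NAND t4 = false NAND true = true
t12 = t8 XOR t5 = true XOR true = false
t13 = t12 AND t7 = false AND true = false

t6 = true  t7 = true  t13 = false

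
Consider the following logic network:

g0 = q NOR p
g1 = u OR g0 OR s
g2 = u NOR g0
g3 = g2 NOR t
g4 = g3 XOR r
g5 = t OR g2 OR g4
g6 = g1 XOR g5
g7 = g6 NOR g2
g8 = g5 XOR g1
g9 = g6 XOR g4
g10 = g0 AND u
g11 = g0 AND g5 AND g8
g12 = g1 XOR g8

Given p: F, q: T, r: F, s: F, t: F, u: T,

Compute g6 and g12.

g0 = q NOR p = T NOR F = F
g1 = u OR g0 OR s = T OR F OR F = T
g2 = u NOR g0 = T NOR F = F
g3 = g2 NOR t = F NOR F = T
g4 = g3 XOR r = T XOR F = T
g5 = t OR g2 OR g4 = F OR F OR T = T
g6 = g1 XOR g5 = T XOR T = F
g8 = g5 XOR g1 = T XOR T = F
g12 = g1 XOR g8 = T XOR F = T

g6 = F  g12 = T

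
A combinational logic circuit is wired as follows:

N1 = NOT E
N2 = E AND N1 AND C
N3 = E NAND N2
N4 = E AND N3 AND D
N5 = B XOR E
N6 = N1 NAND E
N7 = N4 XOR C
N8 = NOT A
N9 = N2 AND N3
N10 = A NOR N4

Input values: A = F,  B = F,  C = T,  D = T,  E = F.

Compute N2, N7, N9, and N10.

N1 = NOT E = NOT F = T
N2 = E AND N1 AND C = F AND T AND T = F
N3 = E NAND N2 = F NAND F = T
N4 = E AND N3 AND D = F AND T AND T = F
N7 = N4 XOR C = F XOR T = T
N9 = N2 AND N3 = F AND T = F
N10 = A NOR N4 = F NOR F = T

N2 = F, N7 = T, N9 = F, N10 = T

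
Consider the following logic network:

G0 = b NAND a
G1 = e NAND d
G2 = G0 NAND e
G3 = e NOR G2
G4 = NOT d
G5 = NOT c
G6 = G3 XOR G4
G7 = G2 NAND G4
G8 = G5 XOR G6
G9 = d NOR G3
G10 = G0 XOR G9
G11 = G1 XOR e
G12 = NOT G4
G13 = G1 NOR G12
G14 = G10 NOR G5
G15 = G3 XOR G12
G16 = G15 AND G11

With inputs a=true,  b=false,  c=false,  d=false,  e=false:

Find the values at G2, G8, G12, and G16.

G0 = b NAND a = false NAND true = true
G1 = e NAND d = false NAND false = true
G2 = G0 NAND e = true NAND false = true
G3 = e NOR G2 = false NOR true = false
G4 = NOT d = NOT false = true
G5 = NOT c = NOT false = true
G6 = G3 XOR G4 = false XOR true = true
G8 = G5 XOR G6 = true XOR true = false
G11 = G1 XOR e = true XOR false = true
G12 = NOT G4 = NOT true = false
G15 = G3 XOR G12 = false XOR false = false
G16 = G15 AND G11 = false AND true = false

G2 = true, G8 = false, G12 = false, G16 = false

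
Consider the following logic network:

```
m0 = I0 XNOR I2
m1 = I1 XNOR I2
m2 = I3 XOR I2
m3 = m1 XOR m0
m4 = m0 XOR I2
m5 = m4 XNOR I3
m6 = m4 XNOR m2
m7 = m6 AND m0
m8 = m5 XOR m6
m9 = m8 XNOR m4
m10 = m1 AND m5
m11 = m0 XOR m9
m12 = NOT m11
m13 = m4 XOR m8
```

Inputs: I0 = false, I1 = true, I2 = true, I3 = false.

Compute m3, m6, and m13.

m3 = true, m6 = true, m13 = false

m0 = I0 XNOR I2 = false XNOR true = false
m1 = I1 XNOR I2 = true XNOR true = true
m2 = I3 XOR I2 = false XOR true = true
m3 = m1 XOR m0 = true XOR false = true
m4 = m0 XOR I2 = false XOR true = true
m5 = m4 XNOR I3 = true XNOR false = false
m6 = m4 XNOR m2 = true XNOR true = true
m8 = m5 XOR m6 = false XOR true = true
m13 = m4 XOR m8 = true XOR true = false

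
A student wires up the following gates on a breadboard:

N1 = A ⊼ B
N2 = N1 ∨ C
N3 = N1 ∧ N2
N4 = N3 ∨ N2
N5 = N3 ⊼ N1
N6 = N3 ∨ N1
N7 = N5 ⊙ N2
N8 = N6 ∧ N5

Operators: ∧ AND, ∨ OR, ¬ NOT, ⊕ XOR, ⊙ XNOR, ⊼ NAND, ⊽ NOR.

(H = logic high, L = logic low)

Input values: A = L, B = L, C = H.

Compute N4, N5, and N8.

N1 = A NAND B = L NAND L = H
N2 = N1 OR C = H OR H = H
N3 = N1 AND N2 = H AND H = H
N4 = N3 OR N2 = H OR H = H
N5 = N3 NAND N1 = H NAND H = L
N6 = N3 OR N1 = H OR H = H
N8 = N6 AND N5 = H AND L = L

N4 = H, N5 = L, N8 = L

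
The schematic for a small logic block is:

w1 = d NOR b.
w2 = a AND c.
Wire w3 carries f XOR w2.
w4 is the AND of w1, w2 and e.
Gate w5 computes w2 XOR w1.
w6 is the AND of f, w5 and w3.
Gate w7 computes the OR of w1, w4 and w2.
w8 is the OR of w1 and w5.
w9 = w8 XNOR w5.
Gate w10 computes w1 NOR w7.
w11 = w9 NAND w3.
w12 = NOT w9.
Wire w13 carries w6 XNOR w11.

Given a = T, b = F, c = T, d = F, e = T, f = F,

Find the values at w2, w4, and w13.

w2 = T  w4 = T  w13 = F

w1 = d NOR b = F NOR F = T
w2 = a AND c = T AND T = T
w3 = f XOR w2 = F XOR T = T
w4 = w1 AND w2 AND e = T AND T AND T = T
w5 = w2 XOR w1 = T XOR T = F
w6 = f AND w5 AND w3 = F AND F AND T = F
w8 = w1 OR w5 = T OR F = T
w9 = w8 XNOR w5 = T XNOR F = F
w11 = w9 NAND w3 = F NAND T = T
w13 = w6 XNOR w11 = F XNOR T = F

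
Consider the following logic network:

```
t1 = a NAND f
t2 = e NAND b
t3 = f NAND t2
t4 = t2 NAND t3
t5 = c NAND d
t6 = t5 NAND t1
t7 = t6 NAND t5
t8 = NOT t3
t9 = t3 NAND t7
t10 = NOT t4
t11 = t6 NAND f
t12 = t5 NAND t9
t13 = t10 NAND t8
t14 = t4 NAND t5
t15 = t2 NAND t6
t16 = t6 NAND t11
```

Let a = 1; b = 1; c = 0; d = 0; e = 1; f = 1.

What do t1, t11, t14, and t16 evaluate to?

t1 = 0, t11 = 0, t14 = 0, t16 = 1

t1 = a NAND f = 1 NAND 1 = 0
t2 = e NAND b = 1 NAND 1 = 0
t3 = f NAND t2 = 1 NAND 0 = 1
t4 = t2 NAND t3 = 0 NAND 1 = 1
t5 = c NAND d = 0 NAND 0 = 1
t6 = t5 NAND t1 = 1 NAND 0 = 1
t11 = t6 NAND f = 1 NAND 1 = 0
t14 = t4 NAND t5 = 1 NAND 1 = 0
t16 = t6 NAND t11 = 1 NAND 0 = 1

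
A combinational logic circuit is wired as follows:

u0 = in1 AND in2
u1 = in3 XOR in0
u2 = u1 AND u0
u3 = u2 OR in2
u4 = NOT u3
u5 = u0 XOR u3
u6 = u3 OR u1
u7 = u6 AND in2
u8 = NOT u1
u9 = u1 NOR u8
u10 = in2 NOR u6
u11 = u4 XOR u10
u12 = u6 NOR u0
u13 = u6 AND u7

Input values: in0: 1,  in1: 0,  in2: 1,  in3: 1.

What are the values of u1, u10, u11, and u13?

u1 = 0, u10 = 0, u11 = 0, u13 = 1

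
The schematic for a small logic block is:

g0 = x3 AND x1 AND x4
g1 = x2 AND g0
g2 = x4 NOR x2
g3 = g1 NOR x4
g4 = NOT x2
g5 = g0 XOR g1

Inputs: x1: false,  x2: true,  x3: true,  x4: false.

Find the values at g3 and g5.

g3 = true  g5 = false

g0 = x3 AND x1 AND x4 = true AND false AND false = false
g1 = x2 AND g0 = true AND false = false
g3 = g1 NOR x4 = false NOR false = true
g5 = g0 XOR g1 = false XOR false = false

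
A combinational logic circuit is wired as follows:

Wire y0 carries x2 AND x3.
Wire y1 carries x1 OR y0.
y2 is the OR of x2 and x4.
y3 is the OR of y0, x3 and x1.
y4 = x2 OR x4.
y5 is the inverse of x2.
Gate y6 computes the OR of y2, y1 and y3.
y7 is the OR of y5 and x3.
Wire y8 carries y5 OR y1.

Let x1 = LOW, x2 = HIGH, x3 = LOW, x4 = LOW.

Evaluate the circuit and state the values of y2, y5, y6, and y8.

y2 = HIGH; y5 = LOW; y6 = HIGH; y8 = LOW

y0 = x2 AND x3 = HIGH AND LOW = LOW
y1 = x1 OR y0 = LOW OR LOW = LOW
y2 = x2 OR x4 = HIGH OR LOW = HIGH
y3 = y0 OR x3 OR x1 = LOW OR LOW OR LOW = LOW
y5 = NOT x2 = NOT HIGH = LOW
y6 = y2 OR y1 OR y3 = HIGH OR LOW OR LOW = HIGH
y8 = y5 OR y1 = LOW OR LOW = LOW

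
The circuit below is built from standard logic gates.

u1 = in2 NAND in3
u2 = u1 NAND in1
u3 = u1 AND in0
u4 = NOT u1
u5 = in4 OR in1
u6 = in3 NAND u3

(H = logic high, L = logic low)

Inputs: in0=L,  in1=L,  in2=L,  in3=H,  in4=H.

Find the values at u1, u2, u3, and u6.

u1 = H, u2 = H, u3 = L, u6 = H

u1 = in2 NAND in3 = L NAND H = H
u2 = u1 NAND in1 = H NAND L = H
u3 = u1 AND in0 = H AND L = L
u6 = in3 NAND u3 = H NAND L = H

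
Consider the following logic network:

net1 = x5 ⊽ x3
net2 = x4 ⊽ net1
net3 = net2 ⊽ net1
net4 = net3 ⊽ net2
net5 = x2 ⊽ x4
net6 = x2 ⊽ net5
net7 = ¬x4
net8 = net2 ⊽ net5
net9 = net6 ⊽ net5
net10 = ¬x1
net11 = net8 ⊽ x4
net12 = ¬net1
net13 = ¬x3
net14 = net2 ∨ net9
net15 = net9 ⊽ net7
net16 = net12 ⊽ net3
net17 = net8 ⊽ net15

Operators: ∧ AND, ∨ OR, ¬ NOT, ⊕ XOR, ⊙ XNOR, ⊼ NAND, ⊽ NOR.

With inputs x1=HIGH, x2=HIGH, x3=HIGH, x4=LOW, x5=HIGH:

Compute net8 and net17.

net8 = LOW, net17 = HIGH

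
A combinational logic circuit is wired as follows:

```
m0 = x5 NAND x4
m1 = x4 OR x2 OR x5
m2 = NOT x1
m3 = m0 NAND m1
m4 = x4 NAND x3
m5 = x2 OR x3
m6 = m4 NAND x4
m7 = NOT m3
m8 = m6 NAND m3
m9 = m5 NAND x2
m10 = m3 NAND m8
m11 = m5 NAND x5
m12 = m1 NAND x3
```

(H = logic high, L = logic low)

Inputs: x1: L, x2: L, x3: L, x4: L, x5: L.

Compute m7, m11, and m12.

m0 = x5 NAND x4 = L NAND L = H
m1 = x4 OR x2 OR x5 = L OR L OR L = L
m3 = m0 NAND m1 = H NAND L = H
m5 = x2 OR x3 = L OR L = L
m7 = NOT m3 = NOT H = L
m11 = m5 NAND x5 = L NAND L = H
m12 = m1 NAND x3 = L NAND L = H

m7 = L, m11 = H, m12 = H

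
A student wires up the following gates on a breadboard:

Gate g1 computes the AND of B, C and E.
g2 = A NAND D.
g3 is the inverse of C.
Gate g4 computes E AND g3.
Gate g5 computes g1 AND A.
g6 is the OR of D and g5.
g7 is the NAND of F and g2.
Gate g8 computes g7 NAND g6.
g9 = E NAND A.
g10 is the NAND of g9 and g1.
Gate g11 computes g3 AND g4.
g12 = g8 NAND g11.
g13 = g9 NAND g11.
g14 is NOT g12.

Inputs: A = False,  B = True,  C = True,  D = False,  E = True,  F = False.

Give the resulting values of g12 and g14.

g1 = B AND C AND E = True AND True AND True = True
g2 = A NAND D = False NAND False = True
g3 = NOT C = NOT True = False
g4 = E AND g3 = True AND False = False
g5 = g1 AND A = True AND False = False
g6 = D OR g5 = False OR False = False
g7 = F NAND g2 = False NAND True = True
g8 = g7 NAND g6 = True NAND False = True
g11 = g3 AND g4 = False AND False = False
g12 = g8 NAND g11 = True NAND False = True
g14 = NOT g12 = NOT True = False

g12 = True, g14 = False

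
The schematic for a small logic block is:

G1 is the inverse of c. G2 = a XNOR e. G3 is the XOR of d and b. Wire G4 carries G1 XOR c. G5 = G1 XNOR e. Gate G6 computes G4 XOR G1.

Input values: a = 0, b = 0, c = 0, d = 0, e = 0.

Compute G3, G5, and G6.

G1 = NOT c = NOT 0 = 1
G3 = d XOR b = 0 XOR 0 = 0
G4 = G1 XOR c = 1 XOR 0 = 1
G5 = G1 XNOR e = 1 XNOR 0 = 0
G6 = G4 XOR G1 = 1 XOR 1 = 0

G3 = 0, G5 = 0, G6 = 0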